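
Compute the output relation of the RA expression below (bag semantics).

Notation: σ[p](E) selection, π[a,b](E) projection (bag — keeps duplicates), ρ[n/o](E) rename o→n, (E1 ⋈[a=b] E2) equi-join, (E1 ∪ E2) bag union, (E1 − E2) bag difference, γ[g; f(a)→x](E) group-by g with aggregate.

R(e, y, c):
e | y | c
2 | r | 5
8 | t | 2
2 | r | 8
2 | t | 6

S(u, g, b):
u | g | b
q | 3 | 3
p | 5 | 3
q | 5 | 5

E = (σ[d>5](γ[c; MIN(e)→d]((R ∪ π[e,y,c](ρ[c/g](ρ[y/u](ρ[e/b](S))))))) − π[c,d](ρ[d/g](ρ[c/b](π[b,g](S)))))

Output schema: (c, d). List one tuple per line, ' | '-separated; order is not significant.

Stepwise |·|:
  R → 4
  S → 3
  ρ[e/b](S) → 3
  ρ[y/u](ρ[e/b](S)) → 3
  ρ[c/g](ρ[y/u](ρ[e/b](S))) → 3
  π[e,y,c](ρ[c/g](ρ[y/u](ρ[e/b](S)))) → 3
  (R ∪ π[e,y,c](ρ[c/g](ρ[y/u](ρ[e/b](S))))) → 7
  γ[c; MIN(e)→d]((R ∪ π[e,y,c](ρ[c/g](ρ[y/u](ρ[e/b](S)))))) → 5
  σ[d>5](γ[c; MIN(e)→d]((R ∪ π[e,y,c](ρ[c/g](ρ[y/u](ρ[e/b](S))))))) → 1
  S → 3
  π[b,g](S) → 3
  ρ[c/b](π[b,g](S)) → 3
  ρ[d/g](ρ[c/b](π[b,g](S))) → 3
  π[c,d](ρ[d/g](ρ[c/b](π[b,g](S)))) → 3
  (σ[d>5](γ[c; MIN(e)→d]((R ∪ π[e,y,c](ρ[c/g](ρ[y/u](ρ[e/b](S))))))) − π[c,d](ρ[d/g](ρ[c/b](π[b,g](S))))) → 1

== RESULT ==
c | d
2 | 8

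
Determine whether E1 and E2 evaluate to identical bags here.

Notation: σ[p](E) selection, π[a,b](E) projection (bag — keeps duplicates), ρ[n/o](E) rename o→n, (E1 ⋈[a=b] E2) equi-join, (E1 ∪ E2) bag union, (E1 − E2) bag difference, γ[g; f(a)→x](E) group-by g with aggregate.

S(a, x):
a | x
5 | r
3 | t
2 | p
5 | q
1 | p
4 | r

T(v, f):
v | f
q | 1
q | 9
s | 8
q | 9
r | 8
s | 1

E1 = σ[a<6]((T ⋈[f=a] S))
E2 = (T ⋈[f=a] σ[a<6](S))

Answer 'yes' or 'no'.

E1 row counts bottom-up:
  T → 6
  S → 6
  (T ⋈[f=a] S) → 2
  σ[a<6]((T ⋈[f=a] S)) → 2
E2 row counts bottom-up:
  T → 6
  S → 6
  σ[a<6](S) → 6
  (T ⋈[f=a] σ[a<6](S)) → 2

E1 and E2 produce the same multiset:
v | f | a | x
q | 1 | 1 | p
s | 1 | 1 | p

yes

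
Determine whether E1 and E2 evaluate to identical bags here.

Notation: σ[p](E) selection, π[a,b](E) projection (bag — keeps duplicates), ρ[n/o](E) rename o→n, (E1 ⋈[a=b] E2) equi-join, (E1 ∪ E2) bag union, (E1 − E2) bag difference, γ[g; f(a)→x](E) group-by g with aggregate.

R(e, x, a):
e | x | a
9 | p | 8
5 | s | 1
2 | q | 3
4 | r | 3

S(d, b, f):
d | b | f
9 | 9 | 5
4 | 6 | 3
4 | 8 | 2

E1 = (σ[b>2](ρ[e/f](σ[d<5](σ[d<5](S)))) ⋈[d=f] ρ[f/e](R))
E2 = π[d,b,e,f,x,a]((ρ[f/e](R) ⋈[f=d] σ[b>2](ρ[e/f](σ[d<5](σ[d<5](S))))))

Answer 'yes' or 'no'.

E1 row counts bottom-up:
  S → 3
  σ[d<5](S) → 2
  σ[d<5](σ[d<5](S)) → 2
  ρ[e/f](σ[d<5](σ[d<5](S))) → 2
  σ[b>2](ρ[e/f](σ[d<5](σ[d<5](S)))) → 2
  R → 4
  ρ[f/e](R) → 4
  (σ[b>2](ρ[e/f](σ[d<5](σ[d<5](S)))) ⋈[d=f] ρ[f/e](R)) → 2
E2 row counts bottom-up:
  R → 4
  ρ[f/e](R) → 4
  S → 3
  σ[d<5](S) → 2
  σ[d<5](σ[d<5](S)) → 2
  ρ[e/f](σ[d<5](σ[d<5](S))) → 2
  σ[b>2](ρ[e/f](σ[d<5](σ[d<5](S)))) → 2
  (ρ[f/e](R) ⋈[f=d] σ[b>2](ρ[e/f](σ[d<5](σ[d<5](S))))) → 2
  π[d,b,e,f,x,a]((ρ[f/e](R) ⋈[f=d] σ[b>2](ρ[e/f](σ[d<5](σ[d<5](S)))))) → 2

E1 and E2 produce the same multiset:
d | b | e | f | x | a
4 | 6 | 3 | 4 | r | 3
4 | 8 | 2 | 4 | r | 3

yes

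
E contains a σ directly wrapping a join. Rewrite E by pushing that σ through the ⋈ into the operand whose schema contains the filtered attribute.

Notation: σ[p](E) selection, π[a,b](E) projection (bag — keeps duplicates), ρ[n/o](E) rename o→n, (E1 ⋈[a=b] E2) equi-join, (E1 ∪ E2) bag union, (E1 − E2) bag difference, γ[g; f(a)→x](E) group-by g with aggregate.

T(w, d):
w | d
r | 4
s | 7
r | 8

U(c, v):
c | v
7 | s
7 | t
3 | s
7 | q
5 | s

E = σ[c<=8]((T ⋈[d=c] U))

σ filters on c, owned by the right side.
E' = (T ⋈[d=c] σ[c<=8](U))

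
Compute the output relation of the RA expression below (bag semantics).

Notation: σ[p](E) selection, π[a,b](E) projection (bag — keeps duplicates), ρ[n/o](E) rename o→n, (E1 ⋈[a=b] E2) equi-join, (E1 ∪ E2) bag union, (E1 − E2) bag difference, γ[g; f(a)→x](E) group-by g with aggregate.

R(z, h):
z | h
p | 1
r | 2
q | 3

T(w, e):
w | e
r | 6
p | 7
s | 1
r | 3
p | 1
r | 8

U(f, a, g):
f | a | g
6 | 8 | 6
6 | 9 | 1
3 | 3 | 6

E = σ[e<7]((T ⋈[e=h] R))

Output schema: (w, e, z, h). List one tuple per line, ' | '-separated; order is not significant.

Subexpression sizes:
  T → 6
  R → 3
  (T ⋈[e=h] R) → 3
  σ[e<7]((T ⋈[e=h] R)) → 3

== RESULT ==
w | e | z | h
p | 1 | p | 1
r | 3 | q | 3
s | 1 | p | 1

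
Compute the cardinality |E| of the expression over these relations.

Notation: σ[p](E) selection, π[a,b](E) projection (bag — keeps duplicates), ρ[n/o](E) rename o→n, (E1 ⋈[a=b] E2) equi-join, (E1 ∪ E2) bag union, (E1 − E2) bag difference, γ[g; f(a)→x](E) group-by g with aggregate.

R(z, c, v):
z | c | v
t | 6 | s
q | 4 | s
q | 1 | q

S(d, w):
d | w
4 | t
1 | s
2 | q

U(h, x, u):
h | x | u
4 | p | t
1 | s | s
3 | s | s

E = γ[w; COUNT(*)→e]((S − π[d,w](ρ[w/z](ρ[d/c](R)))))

Stepwise |·|:
  S → 3
  R → 3
  ρ[d/c](R) → 3
  ρ[w/z](ρ[d/c](R)) → 3
  π[d,w](ρ[w/z](ρ[d/c](R))) → 3
  (S − π[d,w](ρ[w/z](ρ[d/c](R)))) → 3
  γ[w; COUNT(*)→e]((S − π[d,w](ρ[w/z](ρ[d/c](R))))) → 3

|E| = 3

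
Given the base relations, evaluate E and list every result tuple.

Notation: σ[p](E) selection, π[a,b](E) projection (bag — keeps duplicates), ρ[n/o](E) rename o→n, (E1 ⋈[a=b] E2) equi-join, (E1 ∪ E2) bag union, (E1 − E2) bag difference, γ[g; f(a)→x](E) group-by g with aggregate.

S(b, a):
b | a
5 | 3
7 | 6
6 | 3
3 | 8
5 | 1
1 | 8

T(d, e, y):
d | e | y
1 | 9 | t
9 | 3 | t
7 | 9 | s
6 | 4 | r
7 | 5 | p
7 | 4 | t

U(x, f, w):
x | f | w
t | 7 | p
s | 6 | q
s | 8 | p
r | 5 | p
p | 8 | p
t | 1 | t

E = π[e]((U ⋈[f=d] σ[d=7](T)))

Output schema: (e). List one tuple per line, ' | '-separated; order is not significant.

Stepwise |·|:
  U → 6
  T → 6
  σ[d=7](T) → 3
  (U ⋈[f=d] σ[d=7](T)) → 3
  π[e]((U ⋈[f=d] σ[d=7](T))) → 3

== RESULT ==
e
4
5
9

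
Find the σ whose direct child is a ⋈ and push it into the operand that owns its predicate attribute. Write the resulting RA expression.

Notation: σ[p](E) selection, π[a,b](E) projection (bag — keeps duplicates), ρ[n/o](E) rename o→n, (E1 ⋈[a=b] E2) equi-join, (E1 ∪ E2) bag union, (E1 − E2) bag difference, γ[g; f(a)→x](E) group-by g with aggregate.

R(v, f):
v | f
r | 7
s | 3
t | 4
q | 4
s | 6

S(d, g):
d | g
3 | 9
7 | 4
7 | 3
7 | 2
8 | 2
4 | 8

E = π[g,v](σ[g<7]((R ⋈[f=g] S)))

σ filters on g, owned by the right side.
E' = π[g,v]((R ⋈[f=g] σ[g<7](S)))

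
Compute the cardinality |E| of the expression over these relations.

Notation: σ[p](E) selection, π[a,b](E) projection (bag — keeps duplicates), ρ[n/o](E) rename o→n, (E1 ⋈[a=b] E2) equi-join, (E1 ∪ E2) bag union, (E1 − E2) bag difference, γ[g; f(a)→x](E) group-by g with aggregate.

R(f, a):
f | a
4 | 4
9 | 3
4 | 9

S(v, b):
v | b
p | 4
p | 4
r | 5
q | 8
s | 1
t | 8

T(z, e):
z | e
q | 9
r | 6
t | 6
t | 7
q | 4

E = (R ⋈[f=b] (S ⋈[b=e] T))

Row counts bottom-up:
  R → 3
  S → 6
  T → 5
  (S ⋈[b=e] T) → 2
  (R ⋈[f=b] (S ⋈[b=e] T)) → 4

|E| = 4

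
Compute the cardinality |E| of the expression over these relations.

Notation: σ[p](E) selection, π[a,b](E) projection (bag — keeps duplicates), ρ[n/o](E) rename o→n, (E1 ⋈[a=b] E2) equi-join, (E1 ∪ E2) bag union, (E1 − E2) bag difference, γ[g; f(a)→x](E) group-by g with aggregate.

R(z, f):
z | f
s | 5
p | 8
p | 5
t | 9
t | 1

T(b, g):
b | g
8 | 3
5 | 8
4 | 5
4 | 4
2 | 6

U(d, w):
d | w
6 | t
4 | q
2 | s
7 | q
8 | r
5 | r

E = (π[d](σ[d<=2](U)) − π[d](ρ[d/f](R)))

Stepwise |·|:
  U → 6
  σ[d<=2](U) → 1
  π[d](σ[d<=2](U)) → 1
  R → 5
  ρ[d/f](R) → 5
  π[d](ρ[d/f](R)) → 5
  (π[d](σ[d<=2](U)) − π[d](ρ[d/f](R))) → 1

|E| = 1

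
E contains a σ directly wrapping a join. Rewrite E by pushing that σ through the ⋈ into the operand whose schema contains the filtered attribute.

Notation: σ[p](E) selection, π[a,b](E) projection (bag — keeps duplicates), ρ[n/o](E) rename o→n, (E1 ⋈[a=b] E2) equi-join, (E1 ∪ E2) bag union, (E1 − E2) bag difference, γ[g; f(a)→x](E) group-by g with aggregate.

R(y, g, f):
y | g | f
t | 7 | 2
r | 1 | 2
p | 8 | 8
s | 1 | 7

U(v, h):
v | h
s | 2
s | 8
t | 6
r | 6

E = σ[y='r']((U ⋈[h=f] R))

σ filters on y, owned by the right side.
E' = (U ⋈[h=f] σ[y='r'](R))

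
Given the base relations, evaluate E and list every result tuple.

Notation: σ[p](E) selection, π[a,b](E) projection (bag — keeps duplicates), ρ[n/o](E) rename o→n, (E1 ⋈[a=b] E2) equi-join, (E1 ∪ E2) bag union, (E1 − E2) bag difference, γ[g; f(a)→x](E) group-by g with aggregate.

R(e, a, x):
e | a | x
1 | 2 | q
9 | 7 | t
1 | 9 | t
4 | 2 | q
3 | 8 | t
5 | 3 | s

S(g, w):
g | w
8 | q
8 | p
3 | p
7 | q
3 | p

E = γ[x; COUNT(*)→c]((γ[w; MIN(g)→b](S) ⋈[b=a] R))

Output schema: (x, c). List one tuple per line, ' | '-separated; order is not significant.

Subexpression sizes:
  S → 5
  γ[w; MIN(g)→b](S) → 2
  R → 6
  (γ[w; MIN(g)→b](S) ⋈[b=a] R) → 2
  γ[x; COUNT(*)→c]((γ[w; MIN(g)→b](S) ⋈[b=a] R)) → 2

== RESULT ==
x | c
s | 1
t | 1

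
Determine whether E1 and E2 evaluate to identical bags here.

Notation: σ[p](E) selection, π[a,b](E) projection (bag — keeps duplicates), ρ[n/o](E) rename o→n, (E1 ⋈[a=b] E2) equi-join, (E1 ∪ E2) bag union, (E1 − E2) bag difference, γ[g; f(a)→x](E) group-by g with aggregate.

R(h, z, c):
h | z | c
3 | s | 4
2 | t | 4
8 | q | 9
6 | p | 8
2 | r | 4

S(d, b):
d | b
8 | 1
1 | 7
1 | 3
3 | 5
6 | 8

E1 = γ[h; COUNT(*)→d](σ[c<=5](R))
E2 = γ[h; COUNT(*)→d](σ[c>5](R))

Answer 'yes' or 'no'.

E1 row counts bottom-up:
  R → 5
  σ[c<=5](R) → 3
  γ[h; COUNT(*)→d](σ[c<=5](R)) → 2
E2 row counts bottom-up:
  R → 5
  σ[c>5](R) → 2
  γ[h; COUNT(*)→d](σ[c>5](R)) → 2

E1 result:
h | d
2 | 2
3 | 1
E2 result:
h | d
6 | 1
8 | 1
Witness: (3, 1) appears 1× in E1 but 0× in E2.

no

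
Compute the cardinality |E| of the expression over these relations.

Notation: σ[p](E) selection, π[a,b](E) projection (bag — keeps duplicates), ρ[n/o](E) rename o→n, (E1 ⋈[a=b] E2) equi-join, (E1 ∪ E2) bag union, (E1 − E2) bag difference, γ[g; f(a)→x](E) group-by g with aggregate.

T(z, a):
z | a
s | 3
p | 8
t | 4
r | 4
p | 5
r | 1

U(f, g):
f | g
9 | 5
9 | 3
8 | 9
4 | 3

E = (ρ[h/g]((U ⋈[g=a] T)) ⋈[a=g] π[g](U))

Row counts bottom-up:
  U → 4
  T → 6
  (U ⋈[g=a] T) → 3
  ρ[h/g]((U ⋈[g=a] T)) → 3
  U → 4
  π[g](U) → 4
  (ρ[h/g]((U ⋈[g=a] T)) ⋈[a=g] π[g](U)) → 5

|E| = 5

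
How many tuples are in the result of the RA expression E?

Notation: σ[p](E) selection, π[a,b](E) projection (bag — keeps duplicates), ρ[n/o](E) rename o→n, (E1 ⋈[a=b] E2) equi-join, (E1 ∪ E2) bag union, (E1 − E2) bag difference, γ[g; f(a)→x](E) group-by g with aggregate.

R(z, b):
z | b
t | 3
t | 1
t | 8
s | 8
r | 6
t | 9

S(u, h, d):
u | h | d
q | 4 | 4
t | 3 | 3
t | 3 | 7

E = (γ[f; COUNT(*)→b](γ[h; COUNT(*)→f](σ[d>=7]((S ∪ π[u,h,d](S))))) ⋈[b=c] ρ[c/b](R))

Subexpression sizes:
  S → 3
  S → 3
  π[u,h,d](S) → 3
  (S ∪ π[u,h,d](S)) → 6
  σ[d>=7]((S ∪ π[u,h,d](S))) → 2
  γ[h; COUNT(*)→f](σ[d>=7]((S ∪ π[u,h,d](S)))) → 1
  γ[f; COUNT(*)→b](γ[h; COUNT(*)→f](σ[d>=7]((S ∪ π[u,h,d](S))))) → 1
  R → 6
  ρ[c/b](R) → 6
  (γ[f; COUNT(*)→b](γ[h; COUNT(*)→f](σ[d>=7]((S ∪ π[u,h,d](S))))) ⋈[b=c] ρ[c/b](R)) → 1

|E| = 1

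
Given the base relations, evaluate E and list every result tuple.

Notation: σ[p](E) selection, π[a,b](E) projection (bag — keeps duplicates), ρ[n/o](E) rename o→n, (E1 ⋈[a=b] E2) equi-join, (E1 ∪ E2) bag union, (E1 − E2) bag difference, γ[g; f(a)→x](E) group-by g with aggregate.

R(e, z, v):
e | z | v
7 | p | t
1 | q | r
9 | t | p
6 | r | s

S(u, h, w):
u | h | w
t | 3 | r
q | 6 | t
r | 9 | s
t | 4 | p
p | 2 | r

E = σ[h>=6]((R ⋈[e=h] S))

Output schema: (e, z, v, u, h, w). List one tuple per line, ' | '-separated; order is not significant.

Row counts bottom-up:
  R → 4
  S → 5
  (R ⋈[e=h] S) → 2
  σ[h>=6]((R ⋈[e=h] S)) → 2

== RESULT ==
e | z | v | u | h | w
6 | r | s | q | 6 | t
9 | t | p | r | 9 | s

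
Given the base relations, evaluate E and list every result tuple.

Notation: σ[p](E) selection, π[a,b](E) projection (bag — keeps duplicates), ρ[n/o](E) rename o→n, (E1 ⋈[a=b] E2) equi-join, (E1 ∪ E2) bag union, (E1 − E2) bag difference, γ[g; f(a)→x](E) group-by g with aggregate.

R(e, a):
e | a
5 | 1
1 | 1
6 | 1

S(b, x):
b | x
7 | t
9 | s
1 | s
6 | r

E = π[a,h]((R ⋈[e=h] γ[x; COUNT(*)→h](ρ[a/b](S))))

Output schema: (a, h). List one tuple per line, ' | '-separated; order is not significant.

Per-node cardinality:
  R → 3
  S → 4
  ρ[a/b](S) → 4
  γ[x; COUNT(*)→h](ρ[a/b](S)) → 3
  (R ⋈[e=h] γ[x; COUNT(*)→h](ρ[a/b](S))) → 2
  π[a,h]((R ⋈[e=h] γ[x; COUNT(*)→h](ρ[a/b](S)))) → 2

== RESULT ==
a | h
1 | 1
1 | 1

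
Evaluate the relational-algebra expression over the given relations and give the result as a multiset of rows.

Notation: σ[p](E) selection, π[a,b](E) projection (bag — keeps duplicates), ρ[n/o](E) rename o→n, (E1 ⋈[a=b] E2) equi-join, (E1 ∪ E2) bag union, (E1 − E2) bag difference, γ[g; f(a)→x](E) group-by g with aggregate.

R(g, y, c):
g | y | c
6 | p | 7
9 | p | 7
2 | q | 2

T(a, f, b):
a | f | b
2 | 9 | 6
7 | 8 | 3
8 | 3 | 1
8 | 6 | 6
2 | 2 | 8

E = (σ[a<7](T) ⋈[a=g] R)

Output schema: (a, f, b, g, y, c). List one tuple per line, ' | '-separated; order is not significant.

Row counts bottom-up:
  T → 5
  σ[a<7](T) → 2
  R → 3
  (σ[a<7](T) ⋈[a=g] R) → 2

== RESULT ==
a | f | b | g | y | c
2 | 2 | 8 | 2 | q | 2
2 | 9 | 6 | 2 | q | 2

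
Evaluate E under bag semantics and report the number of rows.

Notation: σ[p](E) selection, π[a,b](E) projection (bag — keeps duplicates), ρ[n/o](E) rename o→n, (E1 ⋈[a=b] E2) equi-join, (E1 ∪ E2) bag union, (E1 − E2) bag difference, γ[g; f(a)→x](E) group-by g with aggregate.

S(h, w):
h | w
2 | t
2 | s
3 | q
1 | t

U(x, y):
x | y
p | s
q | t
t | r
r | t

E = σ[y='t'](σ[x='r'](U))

Subexpression sizes:
  U → 4
  σ[x='r'](U) → 1
  σ[y='t'](σ[x='r'](U)) → 1

|E| = 1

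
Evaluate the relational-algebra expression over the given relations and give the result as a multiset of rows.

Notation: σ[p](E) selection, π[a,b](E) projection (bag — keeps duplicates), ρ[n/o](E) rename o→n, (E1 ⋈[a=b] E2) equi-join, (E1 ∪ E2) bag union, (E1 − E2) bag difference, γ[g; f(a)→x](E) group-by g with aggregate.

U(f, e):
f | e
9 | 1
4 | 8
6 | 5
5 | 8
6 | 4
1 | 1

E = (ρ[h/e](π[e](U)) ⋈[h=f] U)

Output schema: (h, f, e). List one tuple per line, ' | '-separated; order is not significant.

Per-node cardinality:
  U → 6
  π[e](U) → 6
  ρ[h/e](π[e](U)) → 6
  U → 6
  (ρ[h/e](π[e](U)) ⋈[h=f] U) → 4

== RESULT ==
h | f | e
1 | 1 | 1
1 | 1 | 1
4 | 4 | 8
5 | 5 | 8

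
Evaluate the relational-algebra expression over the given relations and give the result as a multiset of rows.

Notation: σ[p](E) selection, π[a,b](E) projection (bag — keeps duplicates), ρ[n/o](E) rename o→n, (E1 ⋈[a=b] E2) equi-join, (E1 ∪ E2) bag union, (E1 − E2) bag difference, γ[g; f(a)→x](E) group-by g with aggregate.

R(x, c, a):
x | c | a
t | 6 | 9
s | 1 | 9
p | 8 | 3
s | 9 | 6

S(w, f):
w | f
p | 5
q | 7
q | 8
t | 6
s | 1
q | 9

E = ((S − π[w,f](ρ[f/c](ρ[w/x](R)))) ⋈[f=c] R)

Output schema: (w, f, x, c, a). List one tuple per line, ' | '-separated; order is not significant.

Stepwise |·|:
  S → 6
  R → 4
  ρ[w/x](R) → 4
  ρ[f/c](ρ[w/x](R)) → 4
  π[w,f](ρ[f/c](ρ[w/x](R))) → 4
  (S − π[w,f](ρ[f/c](ρ[w/x](R)))) → 4
  R → 4
  ((S − π[w,f](ρ[f/c](ρ[w/x](R)))) ⋈[f=c] R) → 2

== RESULT ==
w | f | x | c | a
q | 8 | p | 8 | 3
q | 9 | s | 9 | 6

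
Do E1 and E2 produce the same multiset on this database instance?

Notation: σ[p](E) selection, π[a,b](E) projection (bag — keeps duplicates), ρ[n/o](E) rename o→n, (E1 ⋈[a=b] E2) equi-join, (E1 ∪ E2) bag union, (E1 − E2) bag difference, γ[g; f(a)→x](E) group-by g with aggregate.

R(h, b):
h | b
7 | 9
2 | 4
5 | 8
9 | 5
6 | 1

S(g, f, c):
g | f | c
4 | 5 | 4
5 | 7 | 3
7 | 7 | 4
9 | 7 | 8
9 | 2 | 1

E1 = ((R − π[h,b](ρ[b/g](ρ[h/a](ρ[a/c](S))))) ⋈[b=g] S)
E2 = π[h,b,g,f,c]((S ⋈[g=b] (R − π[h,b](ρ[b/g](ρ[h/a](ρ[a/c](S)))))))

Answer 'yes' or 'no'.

E1 row counts bottom-up:
  R → 5
  S → 5
  ρ[a/c](S) → 5
  ρ[h/a](ρ[a/c](S)) → 5
  ρ[b/g](ρ[h/a](ρ[a/c](S))) → 5
  π[h,b](ρ[b/g](ρ[h/a](ρ[a/c](S)))) → 5
  (R − π[h,b](ρ[b/g](ρ[h/a](ρ[a/c](S))))) → 5
  S → 5
  ((R − π[h,b](ρ[b/g](ρ[h/a](ρ[a/c](S))))) ⋈[b=g] S) → 4
E2 row counts bottom-up:
  S → 5
  R → 5
  S → 5
  ρ[a/c](S) → 5
  ρ[h/a](ρ[a/c](S)) → 5
  ρ[b/g](ρ[h/a](ρ[a/c](S))) → 5
  π[h,b](ρ[b/g](ρ[h/a](ρ[a/c](S)))) → 5
  (R − π[h,b](ρ[b/g](ρ[h/a](ρ[a/c](S))))) → 5
  (S ⋈[g=b] (R − π[h,b](ρ[b/g](ρ[h/a](ρ[a/c](S)))))) → 4
  π[h,b,g,f,c]((S ⋈[g=b] (R − π[h,b](ρ[b/g](ρ[h/a](ρ[a/c](S))))))) → 4

E1 and E2 produce the same multiset:
h | b | g | f | c
2 | 4 | 4 | 5 | 4
7 | 9 | 9 | 2 | 1
7 | 9 | 9 | 7 | 8
9 | 5 | 5 | 7 | 3

yes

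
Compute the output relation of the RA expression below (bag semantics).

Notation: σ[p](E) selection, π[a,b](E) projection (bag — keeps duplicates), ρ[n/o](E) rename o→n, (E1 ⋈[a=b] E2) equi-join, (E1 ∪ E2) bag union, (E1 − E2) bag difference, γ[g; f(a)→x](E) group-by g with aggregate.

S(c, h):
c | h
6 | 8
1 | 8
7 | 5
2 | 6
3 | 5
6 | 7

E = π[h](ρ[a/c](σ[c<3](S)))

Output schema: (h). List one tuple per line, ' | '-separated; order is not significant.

Row counts bottom-up:
  S → 6
  σ[c<3](S) → 2
  ρ[a/c](σ[c<3](S)) → 2
  π[h](ρ[a/c](σ[c<3](S))) → 2

== RESULT ==
h
6
8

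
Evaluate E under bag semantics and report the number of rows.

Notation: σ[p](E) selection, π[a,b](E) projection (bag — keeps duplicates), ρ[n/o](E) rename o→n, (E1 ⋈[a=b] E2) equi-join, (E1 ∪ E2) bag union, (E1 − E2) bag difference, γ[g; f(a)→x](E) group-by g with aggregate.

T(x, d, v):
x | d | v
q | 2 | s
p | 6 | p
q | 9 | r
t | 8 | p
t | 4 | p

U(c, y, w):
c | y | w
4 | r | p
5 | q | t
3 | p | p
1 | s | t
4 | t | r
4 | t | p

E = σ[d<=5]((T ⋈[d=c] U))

Subexpression sizes:
  T → 5
  U → 6
  (T ⋈[d=c] U) → 3
  σ[d<=5]((T ⋈[d=c] U)) → 3

|E| = 3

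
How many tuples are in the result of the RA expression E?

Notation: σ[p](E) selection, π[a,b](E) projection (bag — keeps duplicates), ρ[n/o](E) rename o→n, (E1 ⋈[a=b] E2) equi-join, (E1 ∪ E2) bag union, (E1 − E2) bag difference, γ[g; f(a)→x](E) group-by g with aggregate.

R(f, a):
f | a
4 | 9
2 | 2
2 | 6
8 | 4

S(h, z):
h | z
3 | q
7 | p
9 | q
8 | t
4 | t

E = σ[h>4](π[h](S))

Stepwise |·|:
  S → 5
  π[h](S) → 5
  σ[h>4](π[h](S)) → 3

|E| = 3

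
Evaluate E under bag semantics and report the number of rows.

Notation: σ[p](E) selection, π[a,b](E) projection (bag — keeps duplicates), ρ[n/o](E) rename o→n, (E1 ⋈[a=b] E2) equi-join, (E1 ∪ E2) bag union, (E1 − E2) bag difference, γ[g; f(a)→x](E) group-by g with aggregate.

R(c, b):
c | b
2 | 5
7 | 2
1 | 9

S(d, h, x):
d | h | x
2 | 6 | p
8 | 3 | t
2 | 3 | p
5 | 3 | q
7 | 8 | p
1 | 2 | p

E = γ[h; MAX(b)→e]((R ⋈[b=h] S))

Per-node cardinality:
  R → 3
  S → 6
  (R ⋈[b=h] S) → 1
  γ[h; MAX(b)→e]((R ⋈[b=h] S)) → 1

|E| = 1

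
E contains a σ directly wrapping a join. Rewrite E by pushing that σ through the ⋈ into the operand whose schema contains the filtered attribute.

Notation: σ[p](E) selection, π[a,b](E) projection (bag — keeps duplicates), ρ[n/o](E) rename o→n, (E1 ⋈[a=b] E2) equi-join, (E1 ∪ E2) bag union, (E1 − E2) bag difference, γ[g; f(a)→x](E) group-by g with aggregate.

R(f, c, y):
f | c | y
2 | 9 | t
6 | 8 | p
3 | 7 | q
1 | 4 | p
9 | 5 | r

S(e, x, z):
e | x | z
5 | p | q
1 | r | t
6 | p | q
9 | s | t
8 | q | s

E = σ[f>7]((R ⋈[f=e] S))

σ filters on f, owned by the left side.
E' = (σ[f>7](R) ⋈[f=e] S)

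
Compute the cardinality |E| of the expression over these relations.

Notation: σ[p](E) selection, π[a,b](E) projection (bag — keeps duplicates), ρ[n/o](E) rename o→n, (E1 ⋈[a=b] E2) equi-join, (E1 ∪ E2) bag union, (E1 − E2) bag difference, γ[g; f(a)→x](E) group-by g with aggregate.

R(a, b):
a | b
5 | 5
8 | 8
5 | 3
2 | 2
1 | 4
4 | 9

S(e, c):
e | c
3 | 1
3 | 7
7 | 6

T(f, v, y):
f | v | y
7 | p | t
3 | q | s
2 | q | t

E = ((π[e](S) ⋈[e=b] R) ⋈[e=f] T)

Stepwise |·|:
  S → 3
  π[e](S) → 3
  R → 6
  (π[e](S) ⋈[e=b] R) → 2
  T → 3
  ((π[e](S) ⋈[e=b] R) ⋈[e=f] T) → 2

|E| = 2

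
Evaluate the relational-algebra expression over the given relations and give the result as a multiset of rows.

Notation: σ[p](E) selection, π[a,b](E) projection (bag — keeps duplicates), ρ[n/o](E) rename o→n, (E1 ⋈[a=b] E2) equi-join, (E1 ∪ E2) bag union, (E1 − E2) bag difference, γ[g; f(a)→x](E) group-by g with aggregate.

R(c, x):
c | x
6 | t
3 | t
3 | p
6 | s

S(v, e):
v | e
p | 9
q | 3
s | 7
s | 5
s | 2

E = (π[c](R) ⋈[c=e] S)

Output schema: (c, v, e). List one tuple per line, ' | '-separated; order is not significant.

Row counts bottom-up:
  R → 4
  π[c](R) → 4
  S → 5
  (π[c](R) ⋈[c=e] S) → 2

== RESULT ==
c | v | e
3 | q | 3
3 | q | 3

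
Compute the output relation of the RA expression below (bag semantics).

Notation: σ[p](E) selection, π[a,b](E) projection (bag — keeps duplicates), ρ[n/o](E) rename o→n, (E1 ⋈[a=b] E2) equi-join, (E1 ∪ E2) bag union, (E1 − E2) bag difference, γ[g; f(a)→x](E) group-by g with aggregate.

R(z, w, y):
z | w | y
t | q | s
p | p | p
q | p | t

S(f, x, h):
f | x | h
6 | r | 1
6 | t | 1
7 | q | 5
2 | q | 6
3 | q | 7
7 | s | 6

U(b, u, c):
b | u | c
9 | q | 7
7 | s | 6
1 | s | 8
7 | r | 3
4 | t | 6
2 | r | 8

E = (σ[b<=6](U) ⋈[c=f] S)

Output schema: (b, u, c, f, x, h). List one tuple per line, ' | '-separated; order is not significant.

Row counts bottom-up:
  U → 6
  σ[b<=6](U) → 3
  S → 6
  (σ[b<=6](U) ⋈[c=f] S) → 2

== RESULT ==
b | u | c | f | x | h
4 | t | 6 | 6 | r | 1
4 | t | 6 | 6 | t | 1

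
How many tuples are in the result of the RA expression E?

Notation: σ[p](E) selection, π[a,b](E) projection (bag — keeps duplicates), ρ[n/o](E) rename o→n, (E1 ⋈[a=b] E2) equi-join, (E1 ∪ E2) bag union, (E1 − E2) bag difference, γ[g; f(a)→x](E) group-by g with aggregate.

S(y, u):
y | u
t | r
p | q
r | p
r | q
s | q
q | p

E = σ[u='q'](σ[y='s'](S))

Row counts bottom-up:
  S → 6
  σ[y='s'](S) → 1
  σ[u='q'](σ[y='s'](S)) → 1

|E| = 1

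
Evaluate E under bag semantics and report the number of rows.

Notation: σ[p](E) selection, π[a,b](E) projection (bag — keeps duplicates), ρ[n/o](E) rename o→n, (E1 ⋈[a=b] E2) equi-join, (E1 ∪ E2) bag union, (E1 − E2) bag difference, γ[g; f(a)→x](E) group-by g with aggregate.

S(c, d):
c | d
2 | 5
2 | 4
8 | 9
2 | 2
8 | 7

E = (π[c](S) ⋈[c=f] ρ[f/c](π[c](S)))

Stepwise |·|:
  S → 5
  π[c](S) → 5
  S → 5
  π[c](S) → 5
  ρ[f/c](π[c](S)) → 5
  (π[c](S) ⋈[c=f] ρ[f/c](π[c](S))) → 13

|E| = 13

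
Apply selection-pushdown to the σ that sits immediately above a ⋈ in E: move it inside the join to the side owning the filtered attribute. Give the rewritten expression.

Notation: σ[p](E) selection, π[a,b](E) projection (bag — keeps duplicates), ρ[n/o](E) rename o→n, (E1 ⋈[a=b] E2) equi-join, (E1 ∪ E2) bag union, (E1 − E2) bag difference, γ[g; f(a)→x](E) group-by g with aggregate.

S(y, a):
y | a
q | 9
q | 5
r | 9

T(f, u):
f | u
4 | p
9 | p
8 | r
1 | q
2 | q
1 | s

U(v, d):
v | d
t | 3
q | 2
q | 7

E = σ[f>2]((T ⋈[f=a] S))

σ filters on f, owned by the left side.
E' = (σ[f>2](T) ⋈[f=a] S)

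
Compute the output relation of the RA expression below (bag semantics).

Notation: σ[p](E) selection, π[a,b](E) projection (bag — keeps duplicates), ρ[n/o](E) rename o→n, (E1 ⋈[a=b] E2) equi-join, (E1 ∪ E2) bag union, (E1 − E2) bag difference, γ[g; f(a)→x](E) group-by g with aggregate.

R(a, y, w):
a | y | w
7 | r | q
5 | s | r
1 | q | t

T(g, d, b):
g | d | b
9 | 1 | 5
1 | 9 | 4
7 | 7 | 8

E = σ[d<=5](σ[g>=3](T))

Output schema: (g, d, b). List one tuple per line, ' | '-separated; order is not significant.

Stepwise |·|:
  T → 3
  σ[g>=3](T) → 2
  σ[d<=5](σ[g>=3](T)) → 1

== RESULT ==
g | d | b
9 | 1 | 5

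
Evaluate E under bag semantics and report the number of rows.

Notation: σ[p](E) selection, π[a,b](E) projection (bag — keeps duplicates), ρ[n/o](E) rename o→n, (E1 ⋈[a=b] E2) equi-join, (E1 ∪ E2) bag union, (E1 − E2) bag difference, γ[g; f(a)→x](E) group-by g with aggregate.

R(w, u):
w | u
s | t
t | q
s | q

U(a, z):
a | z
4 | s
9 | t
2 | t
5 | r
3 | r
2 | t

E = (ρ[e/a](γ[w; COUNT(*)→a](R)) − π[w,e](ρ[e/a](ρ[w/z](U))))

Row counts bottom-up:
  R → 3
  γ[w; COUNT(*)→a](R) → 2
  ρ[e/a](γ[w; COUNT(*)→a](R)) → 2
  U → 6
  ρ[w/z](U) → 6
  ρ[e/a](ρ[w/z](U)) → 6
  π[w,e](ρ[e/a](ρ[w/z](U))) → 6
  (ρ[e/a](γ[w; COUNT(*)→a](R)) − π[w,e](ρ[e/a](ρ[w/z](U)))) → 2

|E| = 2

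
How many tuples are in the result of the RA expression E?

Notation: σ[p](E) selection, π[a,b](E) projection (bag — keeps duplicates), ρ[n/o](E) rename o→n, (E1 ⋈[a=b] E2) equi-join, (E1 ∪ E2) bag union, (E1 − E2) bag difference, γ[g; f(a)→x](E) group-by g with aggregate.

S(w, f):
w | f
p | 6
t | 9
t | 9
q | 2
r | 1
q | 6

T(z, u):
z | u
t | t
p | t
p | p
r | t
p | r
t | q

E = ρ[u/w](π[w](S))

Per-node cardinality:
  S → 6
  π[w](S) → 6
  ρ[u/w](π[w](S)) → 6

|E| = 6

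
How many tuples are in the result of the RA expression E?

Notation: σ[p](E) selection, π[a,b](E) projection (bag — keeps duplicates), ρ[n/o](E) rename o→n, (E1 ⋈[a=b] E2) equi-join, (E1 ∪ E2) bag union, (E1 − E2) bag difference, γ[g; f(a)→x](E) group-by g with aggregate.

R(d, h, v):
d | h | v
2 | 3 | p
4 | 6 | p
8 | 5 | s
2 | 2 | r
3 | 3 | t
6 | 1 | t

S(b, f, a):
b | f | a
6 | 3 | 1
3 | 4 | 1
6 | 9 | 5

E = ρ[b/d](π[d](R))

Subexpression sizes:
  R → 6
  π[d](R) → 6
  ρ[b/d](π[d](R)) → 6

|E| = 6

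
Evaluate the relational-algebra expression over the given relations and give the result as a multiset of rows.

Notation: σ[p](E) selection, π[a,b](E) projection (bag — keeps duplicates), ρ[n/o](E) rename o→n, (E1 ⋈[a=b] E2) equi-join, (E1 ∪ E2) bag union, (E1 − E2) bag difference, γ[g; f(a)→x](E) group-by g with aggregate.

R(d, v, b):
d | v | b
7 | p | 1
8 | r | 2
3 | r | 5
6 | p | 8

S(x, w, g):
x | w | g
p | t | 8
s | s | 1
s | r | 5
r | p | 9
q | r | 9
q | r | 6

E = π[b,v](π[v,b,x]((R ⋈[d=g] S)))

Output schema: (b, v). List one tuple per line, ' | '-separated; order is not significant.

Subexpression sizes:
  R → 4
  S → 6
  (R ⋈[d=g] S) → 2
  π[v,b,x]((R ⋈[d=g] S)) → 2
  π[b,v](π[v,b,x]((R ⋈[d=g] S))) → 2

== RESULT ==
b | v
2 | r
8 | p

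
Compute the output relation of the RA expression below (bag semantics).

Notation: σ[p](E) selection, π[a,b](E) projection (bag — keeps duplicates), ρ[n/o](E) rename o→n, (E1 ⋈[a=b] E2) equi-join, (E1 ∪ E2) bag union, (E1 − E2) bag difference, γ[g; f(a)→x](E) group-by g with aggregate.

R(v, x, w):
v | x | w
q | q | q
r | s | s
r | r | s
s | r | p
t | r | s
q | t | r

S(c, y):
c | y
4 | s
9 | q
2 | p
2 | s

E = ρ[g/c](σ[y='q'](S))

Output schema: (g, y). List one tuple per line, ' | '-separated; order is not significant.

Subexpression sizes:
  S → 4
  σ[y='q'](S) → 1
  ρ[g/c](σ[y='q'](S)) → 1

== RESULT ==
g | y
9 | q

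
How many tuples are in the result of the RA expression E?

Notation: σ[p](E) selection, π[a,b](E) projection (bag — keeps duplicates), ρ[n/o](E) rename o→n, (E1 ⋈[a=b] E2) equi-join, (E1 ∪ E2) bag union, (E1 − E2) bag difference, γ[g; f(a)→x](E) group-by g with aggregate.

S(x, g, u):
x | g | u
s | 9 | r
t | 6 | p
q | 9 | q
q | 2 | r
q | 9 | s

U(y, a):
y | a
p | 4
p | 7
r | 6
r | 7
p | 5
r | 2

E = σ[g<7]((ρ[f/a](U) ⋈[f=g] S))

Subexpression sizes:
  U → 6
  ρ[f/a](U) → 6
  S → 5
  (ρ[f/a](U) ⋈[f=g] S) → 2
  σ[g<7]((ρ[f/a](U) ⋈[f=g] S)) → 2

|E| = 2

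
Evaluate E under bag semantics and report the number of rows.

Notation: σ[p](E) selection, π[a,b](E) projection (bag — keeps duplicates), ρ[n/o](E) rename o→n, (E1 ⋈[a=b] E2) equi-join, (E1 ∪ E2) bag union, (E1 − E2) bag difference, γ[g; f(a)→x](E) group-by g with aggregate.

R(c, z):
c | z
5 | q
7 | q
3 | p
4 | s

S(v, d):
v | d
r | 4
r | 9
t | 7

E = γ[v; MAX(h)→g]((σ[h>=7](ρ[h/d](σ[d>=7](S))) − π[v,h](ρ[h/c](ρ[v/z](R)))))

Per-node cardinality:
  S → 3
  σ[d>=7](S) → 2
  ρ[h/d](σ[d>=7](S)) → 2
  σ[h>=7](ρ[h/d](σ[d>=7](S))) → 2
  R → 4
  ρ[v/z](R) → 4
  ρ[h/c](ρ[v/z](R)) → 4
  π[v,h](ρ[h/c](ρ[v/z](R))) → 4
  (σ[h>=7](ρ[h/d](σ[d>=7](S))) − π[v,h](ρ[h/c](ρ[v/z](R)))) → 2
  γ[v; MAX(h)→g]((σ[h>=7](ρ[h/d](σ[d>=7](S))) − π[v,h](ρ[h/c](ρ[v/z](R))))) → 2

|E| = 2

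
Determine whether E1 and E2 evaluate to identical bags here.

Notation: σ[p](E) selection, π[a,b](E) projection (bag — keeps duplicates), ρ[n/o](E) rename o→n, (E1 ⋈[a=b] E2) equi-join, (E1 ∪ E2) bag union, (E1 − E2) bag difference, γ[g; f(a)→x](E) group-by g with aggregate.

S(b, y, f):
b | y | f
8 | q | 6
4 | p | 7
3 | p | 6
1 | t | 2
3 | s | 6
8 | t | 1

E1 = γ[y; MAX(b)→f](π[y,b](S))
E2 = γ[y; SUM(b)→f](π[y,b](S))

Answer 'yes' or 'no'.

E1 row counts bottom-up:
  S → 6
  π[y,b](S) → 6
  γ[y; MAX(b)→f](π[y,b](S)) → 4
E2 row counts bottom-up:
  S → 6
  π[y,b](S) → 6
  γ[y; SUM(b)→f](π[y,b](S)) → 4

E1 result:
y | f
p | 4
q | 8
s | 3
t | 8
E2 result:
y | f
p | 7
q | 8
s | 3
t | 9
Witness: ('t', 8) appears 1× in E1 but 0× in E2.

no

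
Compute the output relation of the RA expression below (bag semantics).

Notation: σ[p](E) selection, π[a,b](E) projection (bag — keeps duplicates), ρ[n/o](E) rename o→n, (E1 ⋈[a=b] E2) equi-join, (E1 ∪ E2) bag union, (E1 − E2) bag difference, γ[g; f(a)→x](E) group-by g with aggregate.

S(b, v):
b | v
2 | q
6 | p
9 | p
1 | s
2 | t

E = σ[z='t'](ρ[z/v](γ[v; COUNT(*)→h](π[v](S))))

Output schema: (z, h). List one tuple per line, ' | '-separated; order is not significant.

Stepwise |·|:
  S → 5
  π[v](S) → 5
  γ[v; COUNT(*)→h](π[v](S)) → 4
  ρ[z/v](γ[v; COUNT(*)→h](π[v](S))) → 4
  σ[z='t'](ρ[z/v](γ[v; COUNT(*)→h](π[v](S)))) → 1

== RESULT ==
z | h
t | 1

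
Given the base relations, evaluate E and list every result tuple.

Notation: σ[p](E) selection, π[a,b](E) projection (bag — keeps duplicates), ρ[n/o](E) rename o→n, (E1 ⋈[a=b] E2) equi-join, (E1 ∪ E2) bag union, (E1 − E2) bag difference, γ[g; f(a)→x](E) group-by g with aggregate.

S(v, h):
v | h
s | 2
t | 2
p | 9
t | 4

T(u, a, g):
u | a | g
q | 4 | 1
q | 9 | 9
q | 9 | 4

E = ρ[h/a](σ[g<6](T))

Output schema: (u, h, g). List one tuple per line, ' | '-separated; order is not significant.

Per-node cardinality:
  T → 3
  σ[g<6](T) → 2
  ρ[h/a](σ[g<6](T)) → 2

== RESULT ==
u | h | g
q | 4 | 1
q | 9 | 4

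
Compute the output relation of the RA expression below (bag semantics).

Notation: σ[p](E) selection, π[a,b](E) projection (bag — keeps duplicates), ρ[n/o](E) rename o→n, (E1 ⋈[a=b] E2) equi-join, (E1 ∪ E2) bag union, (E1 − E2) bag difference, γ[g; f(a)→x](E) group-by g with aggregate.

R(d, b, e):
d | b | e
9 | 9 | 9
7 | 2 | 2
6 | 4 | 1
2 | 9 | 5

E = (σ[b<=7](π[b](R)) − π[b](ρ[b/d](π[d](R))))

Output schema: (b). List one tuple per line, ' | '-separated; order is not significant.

Row counts bottom-up:
  R → 4
  π[b](R) → 4
  σ[b<=7](π[b](R)) → 2
  R → 4
  π[d](R) → 4
  ρ[b/d](π[d](R)) → 4
  π[b](ρ[b/d](π[d](R))) → 4
  (σ[b<=7](π[b](R)) − π[b](ρ[b/d](π[d](R)))) → 1

== RESULT ==
b
4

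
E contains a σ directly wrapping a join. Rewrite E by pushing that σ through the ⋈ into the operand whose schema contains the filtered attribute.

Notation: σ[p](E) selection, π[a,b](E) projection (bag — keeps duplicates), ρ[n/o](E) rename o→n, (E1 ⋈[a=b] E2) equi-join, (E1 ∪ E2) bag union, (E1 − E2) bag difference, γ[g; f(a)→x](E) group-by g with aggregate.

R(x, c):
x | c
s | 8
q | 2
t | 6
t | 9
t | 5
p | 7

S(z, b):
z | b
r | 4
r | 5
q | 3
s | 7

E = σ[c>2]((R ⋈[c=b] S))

σ filters on c, owned by the left side.
E' = (σ[c>2](R) ⋈[c=b] S)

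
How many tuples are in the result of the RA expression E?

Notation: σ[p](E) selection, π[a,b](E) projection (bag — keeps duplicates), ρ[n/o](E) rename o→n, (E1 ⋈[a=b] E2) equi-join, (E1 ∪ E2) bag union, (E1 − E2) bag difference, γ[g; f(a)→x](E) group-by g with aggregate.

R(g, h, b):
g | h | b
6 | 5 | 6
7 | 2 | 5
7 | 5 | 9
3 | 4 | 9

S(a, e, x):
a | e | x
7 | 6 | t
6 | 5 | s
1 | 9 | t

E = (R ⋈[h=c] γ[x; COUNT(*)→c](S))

Subexpression sizes:
  R → 4
  S → 3
  γ[x; COUNT(*)→c](S) → 2
  (R ⋈[h=c] γ[x; COUNT(*)→c](S)) → 1

|E| = 1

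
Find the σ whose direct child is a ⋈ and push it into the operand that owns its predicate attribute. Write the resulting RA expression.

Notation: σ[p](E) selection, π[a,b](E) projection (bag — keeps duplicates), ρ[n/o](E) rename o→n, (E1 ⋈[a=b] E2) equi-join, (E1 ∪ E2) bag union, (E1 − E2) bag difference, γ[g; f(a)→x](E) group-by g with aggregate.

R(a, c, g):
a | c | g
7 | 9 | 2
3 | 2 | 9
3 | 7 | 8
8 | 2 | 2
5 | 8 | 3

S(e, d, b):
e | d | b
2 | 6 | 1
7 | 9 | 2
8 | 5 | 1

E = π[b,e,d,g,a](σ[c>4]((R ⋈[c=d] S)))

σ filters on c, owned by the left side.
E' = π[b,e,d,g,a]((σ[c>4](R) ⋈[c=d] S))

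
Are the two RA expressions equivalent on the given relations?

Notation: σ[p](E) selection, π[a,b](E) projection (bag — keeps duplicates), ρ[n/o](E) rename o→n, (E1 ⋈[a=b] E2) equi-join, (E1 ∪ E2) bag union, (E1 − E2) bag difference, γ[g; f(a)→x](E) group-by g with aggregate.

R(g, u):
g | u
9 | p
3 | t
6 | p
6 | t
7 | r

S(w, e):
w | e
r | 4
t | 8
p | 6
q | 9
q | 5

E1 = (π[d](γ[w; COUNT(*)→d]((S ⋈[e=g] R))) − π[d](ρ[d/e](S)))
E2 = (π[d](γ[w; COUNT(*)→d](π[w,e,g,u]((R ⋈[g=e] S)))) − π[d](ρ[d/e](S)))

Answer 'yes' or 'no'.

E1 row counts bottom-up:
  S → 5
  R → 5
  (S ⋈[e=g] R) → 3
  γ[w; COUNT(*)→d]((S ⋈[e=g] R)) → 2
  π[d](γ[w; COUNT(*)→d]((S ⋈[e=g] R))) → 2
  S → 5
  ρ[d/e](S) → 5
  π[d](ρ[d/e](S)) → 5
  (π[d](γ[w; COUNT(*)→d]((S ⋈[e=g] R))) − π[d](ρ[d/e](S))) → 2
E2 row counts bottom-up:
  R → 5
  S → 5
  (R ⋈[g=e] S) → 3
  π[w,e,g,u]((R ⋈[g=e] S)) → 3
  γ[w; COUNT(*)→d](π[w,e,g,u]((R ⋈[g=e] S))) → 2
  π[d](γ[w; COUNT(*)→d](π[w,e,g,u]((R ⋈[g=e] S)))) → 2
  S → 5
  ρ[d/e](S) → 5
  π[d](ρ[d/e](S)) → 5
  (π[d](γ[w; COUNT(*)→d](π[w,e,g,u]((R ⋈[g=e] S)))) − π[d](ρ[d/e](S))) → 2

E1 and E2 produce the same multiset:
d
1
2

yes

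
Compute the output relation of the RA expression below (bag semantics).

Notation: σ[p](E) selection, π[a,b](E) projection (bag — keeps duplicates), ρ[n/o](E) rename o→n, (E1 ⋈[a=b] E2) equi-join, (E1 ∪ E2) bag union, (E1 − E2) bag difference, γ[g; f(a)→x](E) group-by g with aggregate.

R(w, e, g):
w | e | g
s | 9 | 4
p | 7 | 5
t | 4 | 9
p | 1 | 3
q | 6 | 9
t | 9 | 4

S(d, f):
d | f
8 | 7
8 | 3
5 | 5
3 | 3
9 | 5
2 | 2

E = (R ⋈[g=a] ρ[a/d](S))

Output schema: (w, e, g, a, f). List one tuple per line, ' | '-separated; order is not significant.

Stepwise |·|:
  R → 6
  S → 6
  ρ[a/d](S) → 6
  (R ⋈[g=a] ρ[a/d](S)) → 4

== RESULT ==
w | e | g | a | f
p | 1 | 3 | 3 | 3
p | 7 | 5 | 5 | 5
q | 6 | 9 | 9 | 5
t | 4 | 9 | 9 | 5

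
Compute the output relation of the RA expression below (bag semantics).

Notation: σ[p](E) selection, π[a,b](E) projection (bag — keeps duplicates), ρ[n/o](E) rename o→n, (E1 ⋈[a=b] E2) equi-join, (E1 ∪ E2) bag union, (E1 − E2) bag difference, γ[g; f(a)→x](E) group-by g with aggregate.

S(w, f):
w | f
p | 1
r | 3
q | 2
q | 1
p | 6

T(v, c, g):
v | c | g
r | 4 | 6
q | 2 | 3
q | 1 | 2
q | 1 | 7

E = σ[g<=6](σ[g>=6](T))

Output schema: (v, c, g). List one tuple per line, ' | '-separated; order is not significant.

Subexpression sizes:
  T → 4
  σ[g>=6](T) → 2
  σ[g<=6](σ[g>=6](T)) → 1

== RESULT ==
v | c | g
r | 4 | 6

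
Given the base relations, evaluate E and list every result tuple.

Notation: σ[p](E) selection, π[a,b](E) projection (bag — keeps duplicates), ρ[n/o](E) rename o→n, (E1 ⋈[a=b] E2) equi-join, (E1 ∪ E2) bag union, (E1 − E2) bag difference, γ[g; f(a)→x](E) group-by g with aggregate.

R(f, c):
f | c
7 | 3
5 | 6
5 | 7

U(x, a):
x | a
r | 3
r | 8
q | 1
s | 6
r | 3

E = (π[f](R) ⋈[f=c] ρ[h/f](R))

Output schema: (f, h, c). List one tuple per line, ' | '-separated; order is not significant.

Subexpression sizes:
  R → 3
  π[f](R) → 3
  R → 3
  ρ[h/f](R) → 3
  (π[f](R) ⋈[f=c] ρ[h/f](R)) → 1

== RESULT ==
f | h | c
7 | 5 | 7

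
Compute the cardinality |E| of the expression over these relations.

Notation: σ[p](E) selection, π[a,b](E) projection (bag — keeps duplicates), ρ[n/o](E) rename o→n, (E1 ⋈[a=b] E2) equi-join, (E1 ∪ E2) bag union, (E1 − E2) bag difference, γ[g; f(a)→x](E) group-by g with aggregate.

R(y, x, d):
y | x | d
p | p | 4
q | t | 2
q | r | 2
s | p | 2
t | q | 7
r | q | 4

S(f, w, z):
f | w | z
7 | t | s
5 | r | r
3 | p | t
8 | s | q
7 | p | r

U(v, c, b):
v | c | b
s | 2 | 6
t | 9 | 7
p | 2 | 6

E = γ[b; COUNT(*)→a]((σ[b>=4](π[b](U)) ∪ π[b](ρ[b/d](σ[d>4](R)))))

Per-node cardinality:
  U → 3
  π[b](U) → 3
  σ[b>=4](π[b](U)) → 3
  R → 6
  σ[d>4](R) → 1
  ρ[b/d](σ[d>4](R)) → 1
  π[b](ρ[b/d](σ[d>4](R))) → 1
  (σ[b>=4](π[b](U)) ∪ π[b](ρ[b/d](σ[d>4](R)))) → 4
  γ[b; COUNT(*)→a]((σ[b>=4](π[b](U)) ∪ π[b](ρ[b/d](σ[d>4](R))))) → 2

|E| = 2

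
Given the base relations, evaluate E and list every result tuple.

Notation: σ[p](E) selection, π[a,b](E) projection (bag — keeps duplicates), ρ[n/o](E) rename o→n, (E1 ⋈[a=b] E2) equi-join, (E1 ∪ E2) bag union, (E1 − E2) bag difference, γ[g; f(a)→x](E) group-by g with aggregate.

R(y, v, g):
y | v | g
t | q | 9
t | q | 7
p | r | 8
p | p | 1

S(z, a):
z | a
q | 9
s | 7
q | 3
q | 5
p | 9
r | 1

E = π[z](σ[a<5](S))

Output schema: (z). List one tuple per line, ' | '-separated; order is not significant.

Row counts bottom-up:
  S → 6
  σ[a<5](S) → 2
  π[z](σ[a<5](S)) → 2

== RESULT ==
z
q
r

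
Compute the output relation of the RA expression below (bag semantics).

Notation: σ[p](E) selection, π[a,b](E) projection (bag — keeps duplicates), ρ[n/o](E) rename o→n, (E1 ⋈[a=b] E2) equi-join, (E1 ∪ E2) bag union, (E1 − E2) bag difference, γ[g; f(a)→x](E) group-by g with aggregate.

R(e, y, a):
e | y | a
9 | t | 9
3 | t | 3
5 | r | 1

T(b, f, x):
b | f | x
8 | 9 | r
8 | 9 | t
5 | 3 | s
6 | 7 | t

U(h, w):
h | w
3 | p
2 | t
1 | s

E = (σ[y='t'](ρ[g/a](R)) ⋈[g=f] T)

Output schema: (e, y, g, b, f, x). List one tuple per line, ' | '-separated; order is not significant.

Per-node cardinality:
  R → 3
  ρ[g/a](R) → 3
  σ[y='t'](ρ[g/a](R)) → 2
  T → 4
  (σ[y='t'](ρ[g/a](R)) ⋈[g=f] T) → 3

== RESULT ==
e | y | g | b | f | x
3 | t | 3 | 5 | 3 | s
9 | t | 9 | 8 | 9 | r
9 | t | 9 | 8 | 9 | t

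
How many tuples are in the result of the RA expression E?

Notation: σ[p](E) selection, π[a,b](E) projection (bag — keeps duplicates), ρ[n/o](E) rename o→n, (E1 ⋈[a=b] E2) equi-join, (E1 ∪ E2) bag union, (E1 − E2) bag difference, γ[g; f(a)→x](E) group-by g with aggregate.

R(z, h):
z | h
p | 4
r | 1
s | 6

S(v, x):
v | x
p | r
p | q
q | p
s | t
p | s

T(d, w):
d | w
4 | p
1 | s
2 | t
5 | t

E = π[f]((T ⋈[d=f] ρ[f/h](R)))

Subexpression sizes:
  T → 4
  R → 3
  ρ[f/h](R) → 3
  (T ⋈[d=f] ρ[f/h](R)) → 2
  π[f]((T ⋈[d=f] ρ[f/h](R))) → 2

|E| = 2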